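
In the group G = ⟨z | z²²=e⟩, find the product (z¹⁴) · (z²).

Compute (z¹⁴) · (z²) by multiplying left to right and reducing via the relations at each step:
  (z¹⁴) · z² = z¹⁶

Answer: z¹⁶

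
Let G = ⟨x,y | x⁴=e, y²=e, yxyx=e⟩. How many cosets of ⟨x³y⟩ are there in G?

First find ord(x³y) by computing successive powers:
  (x³y)¹ = x³y, (x³y)² = e.
So |⟨x³y⟩| = ord(x³y) = 2. With |G| = 8, by Lagrange [G : ⟨x³y⟩] = 8/2 = 4.

Answer: 4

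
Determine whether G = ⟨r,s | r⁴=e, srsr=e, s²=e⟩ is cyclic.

Every cyclic group is abelian. But r·s = rs while s·r = r³s, so r·s ≠ s·r and G is not abelian. Hence G is not cyclic.

Answer: No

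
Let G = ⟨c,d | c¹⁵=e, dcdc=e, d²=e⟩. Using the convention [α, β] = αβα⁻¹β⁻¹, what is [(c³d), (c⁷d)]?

[(c³d), (c⁷d)] = (c³d)·(c⁷d)·(c³d)⁻¹·(c⁷d)⁻¹.
  (c³d) · (c⁷d) = c¹¹
  (c¹¹) · (c³d) = c¹⁴d
  (c¹⁴d) · (c⁷d) = c⁷

Answer: c⁷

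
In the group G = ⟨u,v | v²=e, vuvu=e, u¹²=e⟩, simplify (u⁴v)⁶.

Compute successive powers of (u⁴v), reducing at each step:
  (u⁴v)²: (u⁴v) · u⁴ = v;   v · v = e
  (u⁴v)³: e · u⁴ = u⁴;   (u⁴) · v = u⁴v
  (u⁴v)⁴: (u⁴v) · u⁴ = v;   v · v = e
  (u⁴v)⁵: e · u⁴ = u⁴;   (u⁴) · v = u⁴v
  (u⁴v)⁶: (u⁴v) · u⁴ = v;   v · v = e

Answer: e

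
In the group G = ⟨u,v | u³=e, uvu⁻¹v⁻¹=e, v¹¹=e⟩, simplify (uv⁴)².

Compute successive powers of (uv⁴), reducing at each step:
  (uv⁴)²: (uv⁴) · u = u²v⁴;   (u²v⁴) · v⁴ = u²v⁸

Answer: u²v⁸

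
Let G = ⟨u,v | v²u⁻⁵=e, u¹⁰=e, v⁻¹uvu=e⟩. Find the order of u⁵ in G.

Compute successive powers until reaching e:
  (u⁵)¹ = u⁵, (u⁵)² = e.
The smallest positive k with (u⁵)ᵏ = e is 2.

Answer: 2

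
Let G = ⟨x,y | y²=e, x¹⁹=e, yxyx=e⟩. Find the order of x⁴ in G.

Compute successive powers until reaching e:
  (x⁴)¹ = x⁴, (x⁴)² = x⁸, (x⁴)³ = x¹², (x⁴)⁴ = x¹⁶, (x⁴)⁵ = x, (x⁴)⁶ = x⁵, (x⁴)⁷ = x⁹, (x⁴)⁸ = x¹³, (x⁴)⁹ = x¹⁷, (x⁴)¹⁰ = x², (x⁴)¹¹ = x⁶, (x⁴)¹² = x¹⁰, (x⁴)¹³ = x¹⁴, (x⁴)¹⁴ = x¹⁸, (x⁴)¹⁵ = x³, (x⁴)¹⁶ = x⁷, (x⁴)¹⁷ = x¹¹, (x⁴)¹⁸ = x¹⁵, (x⁴)¹⁹ = e.
The smallest positive k with (x⁴)ᵏ = e is 19.

Answer: 19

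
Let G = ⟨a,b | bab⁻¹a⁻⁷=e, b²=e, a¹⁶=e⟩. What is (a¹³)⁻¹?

The order of (a¹³) is 16 (smallest k with (a¹³)ᵏ = e), so (a¹³)⁻¹ = (a¹³)¹⁵ = a³.
Check: (a¹³) · (a³) → (a¹³) · a³ = e, giving e as required.

Answer: a³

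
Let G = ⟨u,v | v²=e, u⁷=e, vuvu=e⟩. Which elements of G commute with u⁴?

⟨u⁴⟩ ⊆ C_G(u⁴) since powers of u⁴ commute with u⁴; so |C_G(u⁴)| ≥ |⟨u⁴⟩| = 7.
By orbit–stabilizer, |C_G(u⁴)| = |G| / |conj. class of u⁴| = 14 / 2 = 7.
The 7 elements commuting with u⁴ are {e, u, u², u³, u⁴, u⁵, u⁶}.

Answer: {e, u, u², u³, u⁴, u⁵, u⁶}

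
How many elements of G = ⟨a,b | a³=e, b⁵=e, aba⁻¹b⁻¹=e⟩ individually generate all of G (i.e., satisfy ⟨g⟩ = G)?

G is cyclic of order 15. An element generates G iff its order is 15, and a cyclic group of order 15 has exactly φ(15) = 8 such elements.

Answer: 8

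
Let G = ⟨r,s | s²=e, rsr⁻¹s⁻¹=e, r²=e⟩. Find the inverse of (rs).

The order of (rs) is 2 (smallest k with (rs)ᵏ = e), so (rs)⁻¹ = (rs)¹ = rs.
Check: (rs) · (rs) → (rs) · r = s;   s · s = e, giving e as required.

Answer: rs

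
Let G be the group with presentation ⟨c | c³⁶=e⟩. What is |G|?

G is generated by a single element, so G is cyclic. The relator gives c³⁶ = e and no smaller power is forced to be e, so the 36 powers {c, e, c², c³, c⁴, c⁵, c⁶, c⁷, c⁸, c⁹, c²², c²³, c²¹, c²⁰, c²⁴, c²⁵, c²⁶, c²⁷, c²⁸, c²⁹, c³², c³³, c³¹, c³⁰, c³⁴, c³⁵, c¹², c¹³, c¹¹, c¹⁰, c¹⁴, c¹⁵, c¹⁶, c¹⁷, c¹⁸, c¹⁹} are distinct. Hence |G| = 36.

Answer: 36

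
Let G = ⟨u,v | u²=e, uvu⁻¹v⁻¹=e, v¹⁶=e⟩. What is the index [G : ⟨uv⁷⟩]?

First find ord(uv⁷) by computing successive powers:
  (uv⁷)¹ = uv⁷, (uv⁷)² = v¹⁴, (uv⁷)³ = uv⁵, (uv⁷)⁴ = v¹², (uv⁷)⁵ = uv³, (uv⁷)⁶ = v¹⁰, (uv⁷)⁷ = uv, (uv⁷)⁸ = v⁸, (uv⁷)⁹ = uv¹⁵, (uv⁷)¹⁰ = v⁶, (uv⁷)¹¹ = uv¹³, (uv⁷)¹² = v⁴, (uv⁷)¹³ = uv¹¹, (uv⁷)¹⁴ = v², (uv⁷)¹⁵ = uv⁹, (uv⁷)¹⁶ = e.
So |⟨uv⁷⟩| = ord(uv⁷) = 16. With |G| = 32, by Lagrange [G : ⟨uv⁷⟩] = 32/16 = 2.

Answer: 2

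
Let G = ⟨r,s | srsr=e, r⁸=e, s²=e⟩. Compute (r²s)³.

Compute successive powers of (r²s), reducing at each step:
  (r²s)²: (r²s) · r² = s;   s · s = e
  (r²s)³: e · r² = r²;   (r²) · s = r²s

Answer: r²s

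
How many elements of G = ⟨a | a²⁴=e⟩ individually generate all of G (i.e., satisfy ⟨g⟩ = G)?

G is cyclic of order 24. An element generates G iff its order is 24, and a cyclic group of order 24 has exactly φ(24) = 8 such elements.

Answer: 8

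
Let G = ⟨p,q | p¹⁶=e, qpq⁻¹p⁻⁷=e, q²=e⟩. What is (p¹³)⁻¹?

The order of (p¹³) is 16 (smallest k with (p¹³)ᵏ = e), so (p¹³)⁻¹ = (p¹³)¹⁵ = p³.
Check: (p¹³) · (p³) → (p¹³) · p³ = e, giving e as required.

Answer: p³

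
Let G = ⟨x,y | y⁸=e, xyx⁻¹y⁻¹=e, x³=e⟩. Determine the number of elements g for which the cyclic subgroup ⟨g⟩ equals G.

G is cyclic of order 24. An element generates G iff its order is 24, and a cyclic group of order 24 has exactly φ(24) = 8 such elements.

Answer: 8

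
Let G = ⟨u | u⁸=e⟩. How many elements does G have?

G is generated by a single element, so G is cyclic. The relator gives u⁸ = e and no smaller power is forced to be e, so the 8 powers {e, u, u², u³, u⁴, u⁵, u⁶, u⁷} are distinct. Hence |G| = 8.

Answer: 8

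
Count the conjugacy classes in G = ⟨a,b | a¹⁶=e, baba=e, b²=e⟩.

The conjugacy classes (representative and size) are:
  [e] (size 1), [a¹⁵] (size 2), [a²] (size 2), [a³] (size 2), [a¹²] (size 2), [a⁵] (size 2), [a⁶] (size 2), [a⁷] (size 2), [a⁸] (size 1), [a²b] (size 8), [a¹⁵b] (size 8).
Class equation: 1 + 2 + 2 + 2 + 2 + 2 + 2 + 2 + 1 + 8 + 8 = 32 = |G|. So G has 11 conjugacy classes.

Answer: 11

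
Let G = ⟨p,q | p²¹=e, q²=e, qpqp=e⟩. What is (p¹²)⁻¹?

The order of (p¹²) is 7 (smallest k with (p¹²)ᵏ = e), so (p¹²)⁻¹ = (p¹²)⁶ = p⁹.
Check: (p¹²) · (p⁹) → (p¹²) · p⁹ = e, giving e as required.

Answer: p⁹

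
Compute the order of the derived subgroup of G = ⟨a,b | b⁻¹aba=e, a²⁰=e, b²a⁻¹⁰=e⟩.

G' = [G, G] is generated by all commutators. The generator-pair commutators are: [a, b] = a².
The subgroup they normally generate is {e, a², a⁴, a⁶, a⁸, a¹⁰, a¹², a¹⁴, a¹⁶, a¹⁸}, of order 10.
Check: |G/G'| = 40/10 = 4 is the order of the abelianisation.

Answer: 10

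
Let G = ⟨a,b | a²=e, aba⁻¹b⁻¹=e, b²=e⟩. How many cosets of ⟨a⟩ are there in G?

First find ord(a) by computing successive powers:
  a¹ = a, a² = e.
So |⟨a⟩| = ord(a) = 2. With |G| = 4, by Lagrange [G : ⟨a⟩] = 4/2 = 2.

Answer: 2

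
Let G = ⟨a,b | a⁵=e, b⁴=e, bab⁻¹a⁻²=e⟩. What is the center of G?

An element z ∈ Z(G) iff z commutes with every generator.
For example e is central: e·a = a = a·e; e·b = b = b·e.
Whereas a ∉ Z(G) since a·b = ab ≠ a²b = b·a.
Checking each of the 20 elements this way gives Z(G) = {e}, of order 1.

Answer: {e}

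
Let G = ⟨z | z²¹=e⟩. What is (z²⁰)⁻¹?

The order of (z²⁰) is 21 (smallest k with (z²⁰)ᵏ = e), so (z²⁰)⁻¹ = (z²⁰)²⁰ = z.
Check: (z²⁰) · z → (z²⁰) · z = e, giving e as required.

Answer: z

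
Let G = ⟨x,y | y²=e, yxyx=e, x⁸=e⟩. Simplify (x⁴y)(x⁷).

Compute (x⁴y) · (x⁷) by multiplying left to right and reducing via the relations at each step:
  (x⁴y) · x⁷ = x⁵y

Answer: x⁵y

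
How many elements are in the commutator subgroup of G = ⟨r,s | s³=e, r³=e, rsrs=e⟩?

G' = [G, G] is generated by all commutators. The generator-pair commutators are: [r, s] = rs²r.
The subgroup they normally generate is {e, rs, r²s², rs²r}, of order 4.
Check: |G/G'| = 12/4 = 3 is the order of the abelianisation.

Answer: 4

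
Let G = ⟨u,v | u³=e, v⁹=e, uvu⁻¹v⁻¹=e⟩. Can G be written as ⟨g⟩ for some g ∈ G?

|G| = 27, but the maximum element order in G is 9 < 27. No single element generates all of G, so G is not cyclic.

Answer: No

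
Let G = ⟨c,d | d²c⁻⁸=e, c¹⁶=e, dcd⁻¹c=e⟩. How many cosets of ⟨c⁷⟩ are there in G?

First find ord(c⁷) by computing successive powers:
  (c⁷)¹ = c⁷, (c⁷)² = c¹⁴, (c⁷)³ = c⁵, (c⁷)⁴ = c¹², (c⁷)⁵ = c³, (c⁷)⁶ = c¹⁰, (c⁷)⁷ = c, (c⁷)⁸ = c⁸, (c⁷)⁹ = c¹⁵, (c⁷)¹⁰ = c⁶, (c⁷)¹¹ = c¹³, (c⁷)¹² = c⁴, (c⁷)¹³ = c¹¹, (c⁷)¹⁴ = c², (c⁷)¹⁵ = c⁹, (c⁷)¹⁶ = e.
So |⟨c⁷⟩| = ord(c⁷) = 16. With |G| = 32, by Lagrange [G : ⟨c⁷⟩] = 32/16 = 2.

Answer: 2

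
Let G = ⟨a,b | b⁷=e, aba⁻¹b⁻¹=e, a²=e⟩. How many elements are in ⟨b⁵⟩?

|⟨b⁵⟩| equals the order of b⁵. Compute successive powers until reaching e:
  (b⁵)¹ = b⁵, (b⁵)² = b³, (b⁵)³ = b, (b⁵)⁴ = b⁶, (b⁵)⁵ = b⁴, (b⁵)⁶ = b², (b⁵)⁷ = e.
The smallest positive k with (b⁵)ᵏ = e is 7, so |⟨b⁵⟩| = 7.

Answer: 7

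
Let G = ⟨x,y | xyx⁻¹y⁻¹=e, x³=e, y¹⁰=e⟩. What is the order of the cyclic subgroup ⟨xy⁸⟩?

|⟨xy⁸⟩| equals the order of xy⁸. Compute successive powers until reaching e:
  (xy⁸)¹ = xy⁸, (xy⁸)² = x²y⁶, (xy⁸)³ = y⁴, (xy⁸)⁴ = xy², (xy⁸)⁵ = x², (xy⁸)⁶ = y⁸, (xy⁸)⁷ = xy⁶, (xy⁸)⁸ = x²y⁴, (xy⁸)⁹ = y², (xy⁸)¹⁰ = x, (xy⁸)¹¹ = x²y⁸, (xy⁸)¹² = y⁶, (xy⁸)¹³ = xy⁴, (xy⁸)¹⁴ = x²y², (xy⁸)¹⁵ = e.
The smallest positive k with (xy⁸)ᵏ = e is 15, so |⟨xy⁸⟩| = 15.

Answer: 15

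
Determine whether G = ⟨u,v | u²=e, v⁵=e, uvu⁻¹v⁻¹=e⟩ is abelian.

Each pair of generators commutes: u·v = uv = v·u. Since the generators pairwise commute, every element of G commutes with every other, so G is abelian.

Answer: Yes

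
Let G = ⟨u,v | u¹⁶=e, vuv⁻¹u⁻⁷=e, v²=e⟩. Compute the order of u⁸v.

Compute successive powers until reaching e:
  (u⁸v)¹ = u⁸v, (u⁸v)² = e.
The smallest positive k with (u⁸v)ᵏ = e is 2.

Answer: 2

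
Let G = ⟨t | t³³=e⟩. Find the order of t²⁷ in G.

Compute successive powers until reaching e:
  (t²⁷)¹ = t²⁷, (t²⁷)² = t²¹, (t²⁷)³ = t¹⁵, (t²⁷)⁴ = t⁹, (t²⁷)⁵ = t³, (t²⁷)⁶ = t³⁰, (t²⁷)⁷ = t²⁴, (t²⁷)⁸ = t¹⁸, (t²⁷)⁹ = t¹², (t²⁷)¹⁰ = t⁶, (t²⁷)¹¹ = e.
The smallest positive k with (t²⁷)ᵏ = e is 11.

Answer: 11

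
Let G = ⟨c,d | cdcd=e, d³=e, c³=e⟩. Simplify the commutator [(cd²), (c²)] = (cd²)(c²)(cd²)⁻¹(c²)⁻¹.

[(cd²), (c²)] = (cd²)·(c²)·(cd²)⁻¹·(c²)⁻¹.
  (cd²) · (c²) = c²d
  (c²d) · (dc²) = d
  d · c = c²d²

Answer: c²d²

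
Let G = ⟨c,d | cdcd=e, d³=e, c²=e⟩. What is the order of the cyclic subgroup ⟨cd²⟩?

|⟨cd²⟩| equals the order of cd². Compute successive powers until reaching e:
  (cd²)¹ = cd², (cd²)² = e.
The smallest positive k with (cd²)ᵏ = e is 2, so |⟨cd²⟩| = 2.

Answer: 2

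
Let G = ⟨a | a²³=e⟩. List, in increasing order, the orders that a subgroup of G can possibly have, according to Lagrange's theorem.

|G| = 23 = 23. By Lagrange's theorem the order of any subgroup divides 23; the divisors of 23 are 1, 23.

Answer: 1, 23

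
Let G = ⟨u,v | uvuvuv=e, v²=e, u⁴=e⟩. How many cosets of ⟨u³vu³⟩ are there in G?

First find ord(u³vu³) by computing successive powers:
  (u³vu³)¹ = u³vu³, (u³vu³)² = vu²v, (u³vu³)³ = uvu, (u³vu³)⁴ = e.
So |⟨u³vu³⟩| = ord(u³vu³) = 4. With |G| = 24, by Lagrange [G : ⟨u³vu³⟩] = 24/4 = 6.

Answer: 6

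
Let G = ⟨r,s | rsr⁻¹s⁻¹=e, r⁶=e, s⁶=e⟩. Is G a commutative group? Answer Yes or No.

Each pair of generators commutes: r·s = rs = s·r. Since the generators pairwise commute, every element of G commutes with every other, so G is abelian.

Answer: Yes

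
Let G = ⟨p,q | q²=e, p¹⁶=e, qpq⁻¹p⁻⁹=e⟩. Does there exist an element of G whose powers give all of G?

Every cyclic group is abelian. But p·q = pq while q·p = p⁹q, so p·q ≠ q·p and G is not abelian. Hence G is not cyclic.

Answer: No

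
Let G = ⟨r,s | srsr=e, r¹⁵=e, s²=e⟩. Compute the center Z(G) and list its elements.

An element z ∈ Z(G) iff z commutes with every generator.
For example e is central: e·r = r = r·e; e·s = s = s·e.
Whereas r ∉ Z(G) since r·s = rs ≠ r¹⁴s = s·r.
Checking each of the 30 elements this way gives Z(G) = {e}, of order 1.

Answer: {e}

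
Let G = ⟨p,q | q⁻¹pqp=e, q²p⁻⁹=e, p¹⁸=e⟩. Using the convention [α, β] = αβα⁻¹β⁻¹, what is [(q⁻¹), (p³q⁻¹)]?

[(q⁻¹), (p³q⁻¹)] = (q⁻¹)·(p³q⁻¹)·(q⁻¹)⁻¹·(p³q⁻¹)⁻¹.
  (q⁻¹) · (p³q⁻¹) = p⁶
  (p⁶) · q = p⁶q
  (p⁶q) · (p³q) = p¹²

Answer: p¹²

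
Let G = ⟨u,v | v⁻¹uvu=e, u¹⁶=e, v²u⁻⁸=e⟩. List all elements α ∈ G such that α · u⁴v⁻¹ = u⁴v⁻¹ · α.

⟨u⁴v⁻¹⟩ ⊆ C_G(u⁴v⁻¹) since powers of u⁴v⁻¹ commute with u⁴v⁻¹; so |C_G(u⁴v⁻¹)| ≥ |⟨u⁴v⁻¹⟩| = 4.
By orbit–stabilizer, |C_G(u⁴v⁻¹)| = |G| / |conj. class of u⁴v⁻¹| = 32 / 8 = 4.
The 4 elements commuting with u⁴v⁻¹ are {e, u⁸, u⁴v, u⁴v⁻¹}.

Answer: {e, u⁸, u⁴v, u⁴v⁻¹}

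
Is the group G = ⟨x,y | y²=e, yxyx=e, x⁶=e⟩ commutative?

x·y = xy but y·x = x⁵y, so x·y ≠ y·x and G is not abelian.

Answer: No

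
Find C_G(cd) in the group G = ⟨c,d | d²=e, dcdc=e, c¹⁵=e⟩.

⟨cd⟩ ⊆ C_G(cd) since powers of cd commute with cd; so |C_G(cd)| ≥ |⟨cd⟩| = 2.
By orbit–stabilizer, |C_G(cd)| = |G| / |conj. class of cd| = 30 / 15 = 2.
The 2 elements commuting with cd are {e, cd}.

Answer: {e, cd}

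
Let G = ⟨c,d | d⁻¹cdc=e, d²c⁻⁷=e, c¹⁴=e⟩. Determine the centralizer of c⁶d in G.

⟨c⁶d⟩ ⊆ C_G(c⁶d) since powers of c⁶d commute with c⁶d; so |C_G(c⁶d)| ≥ |⟨c⁶d⟩| = 4.
By orbit–stabilizer, |C_G(c⁶d)| = |G| / |conj. class of c⁶d| = 28 / 7 = 4.
The 4 elements commuting with c⁶d are {e, c⁷, c⁶d, c⁶d⁻¹}.

Answer: {e, c⁷, c⁶d, c⁶d⁻¹}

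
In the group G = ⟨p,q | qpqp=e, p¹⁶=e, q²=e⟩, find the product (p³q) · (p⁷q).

Compute (p³q) · (p⁷q) by multiplying left to right and reducing via the relations at each step:
  (p³q) · p⁷ = p¹²q
  (p¹²q) · q = p¹²

Answer: p¹²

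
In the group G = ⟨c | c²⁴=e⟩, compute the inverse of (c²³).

The order of (c²³) is 24 (smallest k with (c²³)ᵏ = e), so (c²³)⁻¹ = (c²³)²³ = c.
Check: (c²³) · c → (c²³) · c = e, giving e as required.

Answer: c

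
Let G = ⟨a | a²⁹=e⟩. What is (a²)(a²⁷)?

Compute (a²) · (a²⁷) by multiplying left to right and reducing via the relations at each step:
  (a²) · a²⁷ = e

Answer: e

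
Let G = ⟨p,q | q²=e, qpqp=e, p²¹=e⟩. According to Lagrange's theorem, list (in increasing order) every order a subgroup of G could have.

|G| = 42 = 2 · 3 · 7. By Lagrange's theorem the order of any subgroup divides 42; the divisors of 42 are 1, 2, 3, 6, 7, 14, 21, 42.

Answer: 1, 2, 3, 6, 7, 14, 21, 42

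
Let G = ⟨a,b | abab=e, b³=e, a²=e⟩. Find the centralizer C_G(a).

⟨a⟩ ⊆ C_G(a) since powers of a commute with a; so |C_G(a)| ≥ |⟨a⟩| = 2.
By orbit–stabilizer, |C_G(a)| = |G| / |conj. class of a| = 6 / 3 = 2.
The 2 elements commuting with a are {e, a}.

Answer: {e, a}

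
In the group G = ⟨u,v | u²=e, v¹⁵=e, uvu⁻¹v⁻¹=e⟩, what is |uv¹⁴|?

Compute successive powers until reaching e:
  (uv¹⁴)¹ = uv¹⁴, (uv¹⁴)² = v¹³, (uv¹⁴)³ = uv¹², (uv¹⁴)⁴ = v¹¹, (uv¹⁴)⁵ = uv¹⁰, (uv¹⁴)⁶ = v⁹, (uv¹⁴)⁷ = uv⁸, (uv¹⁴)⁸ = v⁷, (uv¹⁴)⁹ = uv⁶, (uv¹⁴)¹⁰ = v⁵, (uv¹⁴)¹¹ = uv⁴, (uv¹⁴)¹² = v³, (uv¹⁴)¹³ = uv², (uv¹⁴)¹⁴ = v, (uv¹⁴)¹⁵ = u, (uv¹⁴)¹⁶ = v¹⁴, (uv¹⁴)¹⁷ = uv¹³, (uv¹⁴)¹⁸ = v¹², (uv¹⁴)¹⁹ = uv¹¹, (uv¹⁴)²⁰ = v¹⁰, (uv¹⁴)²¹ = uv⁹, (uv¹⁴)²² = v⁸, (uv¹⁴)²³ = uv⁷, (uv¹⁴)²⁴ = v⁶, (uv¹⁴)²⁵ = uv⁵, (uv¹⁴)²⁶ = v⁴, (uv¹⁴)²⁷ = uv³, (uv¹⁴)²⁸ = v², (uv¹⁴)²⁹ = uv, (uv¹⁴)³⁰ = e.
The smallest positive k with (uv¹⁴)ᵏ = e is 30.

Answer: 30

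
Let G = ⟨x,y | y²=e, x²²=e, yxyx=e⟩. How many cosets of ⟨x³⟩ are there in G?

First find ord(x³) by computing successive powers:
  (x³)¹ = x³, (x³)² = x⁶, (x³)³ = x⁹, (x³)⁴ = x¹², (x³)⁵ = x¹⁵, (x³)⁶ = x¹⁸, (x³)⁷ = x²¹, (x³)⁸ = x², (x³)⁹ = x⁵, (x³)¹⁰ = x⁸, (x³)¹¹ = x¹¹, (x³)¹² = x¹⁴, (x³)¹³ = x¹⁷, (x³)¹⁴ = x²⁰, (x³)¹⁵ = x, (x³)¹⁶ = x⁴, (x³)¹⁷ = x⁷, (x³)¹⁸ = x¹⁰, (x³)¹⁹ = x¹³, (x³)²⁰ = x¹⁶, (x³)²¹ = x¹⁹, (x³)²² = e.
So |⟨x³⟩| = ord(x³) = 22. With |G| = 44, by Lagrange [G : ⟨x³⟩] = 44/22 = 2.

Answer: 2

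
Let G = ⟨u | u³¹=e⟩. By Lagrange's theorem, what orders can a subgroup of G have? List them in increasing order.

|G| = 31 = 31. By Lagrange's theorem the order of any subgroup divides 31; the divisors of 31 are 1, 31.

Answer: 1, 31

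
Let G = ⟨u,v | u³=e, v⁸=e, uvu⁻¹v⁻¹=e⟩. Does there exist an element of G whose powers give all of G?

|G| = 24. The element uv has order 24 (its powers give 24 distinct elements), so ⟨uv⟩ = G and G is cyclic.

Answer: Yes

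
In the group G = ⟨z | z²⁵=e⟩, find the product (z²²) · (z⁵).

Compute (z²²) · (z⁵) by multiplying left to right and reducing via the relations at each step:
  (z²²) · z⁵ = z²

Answer: z²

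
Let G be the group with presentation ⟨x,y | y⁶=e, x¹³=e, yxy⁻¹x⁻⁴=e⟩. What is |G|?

Enumerate words in the generators, reducing via the relations: the distinct elements are
  {e, x, y, xy, x², x³, x⁴, x⁵, x⁶, x⁷, x⁸, x⁹, y², y³, y⁴, y⁵, xy², xy³, xy⁴, xy⁵, x²y, x³y, x¹², x¹¹, x¹⁰, x⁴y, x⁵y, x⁶y, x⁷y, x⁸y, x⁹y, x²y², x²y³, x²y⁴, x²y⁵, x³y², x³y³, x³y⁴, x³y⁵, x¹²y, x¹¹y, x¹⁰y, x⁴y², x⁴y³, x⁴y⁴, x⁴y⁵, x⁵y², x⁵y³, x⁵y⁴, x⁵y⁵, x⁶y², x⁶y³, x⁶y⁴, x⁶y⁵, x⁷y², x⁷y³, x⁷y⁴, x⁷y⁵, x⁸y², x⁸y³, x⁸y⁴, x⁸y⁵, x⁹y², x⁹y³, x⁹y⁴, x⁹y⁵, x¹²y², x¹²y³, x¹²y⁴, x¹²y⁵, x¹¹y², x¹¹y³, x¹¹y⁴, x¹¹y⁵, x¹⁰y², x¹⁰y³, x¹⁰y⁴, x¹⁰y⁵}.
No further products give new elements, so |G| = 78.

Answer: 78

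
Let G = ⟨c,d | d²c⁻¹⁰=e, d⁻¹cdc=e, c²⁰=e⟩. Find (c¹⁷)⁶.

Compute successive powers of (c¹⁷), reducing at each step:
  (c¹⁷)²: (c¹⁷) · c¹⁷ = c¹⁴
  (c¹⁷)³: (c¹⁴) · c¹⁷ = c¹¹
  (c¹⁷)⁴: (c¹¹) · c¹⁷ = c⁸
  (c¹⁷)⁵: (c⁸) · c¹⁷ = c⁵
  (c¹⁷)⁶: (c⁵) · c¹⁷ = c²

Answer: c²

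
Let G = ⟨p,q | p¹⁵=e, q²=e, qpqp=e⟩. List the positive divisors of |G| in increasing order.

|G| = 30 = 2 · 3 · 5. By Lagrange's theorem the order of any subgroup divides 30; the divisors of 30 are 1, 2, 3, 5, 6, 10, 15, 30.

Answer: 1, 2, 3, 5, 6, 10, 15, 30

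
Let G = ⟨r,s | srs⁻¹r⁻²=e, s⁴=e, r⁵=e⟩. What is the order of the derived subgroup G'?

G' = [G, G] is generated by all commutators. The generator-pair commutators are: [r, s] = r⁴.
The subgroup they normally generate is {e, r, r², r³, r⁴}, of order 5.
Check: |G/G'| = 20/5 = 4 is the order of the abelianisation.

Answer: 5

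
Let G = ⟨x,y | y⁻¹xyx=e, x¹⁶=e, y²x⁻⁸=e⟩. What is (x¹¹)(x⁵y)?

Compute (x¹¹) · (x⁵y) by multiplying left to right and reducing via the relations at each step:
  (x¹¹) · x⁵ = e
  e · y = y

Answer: y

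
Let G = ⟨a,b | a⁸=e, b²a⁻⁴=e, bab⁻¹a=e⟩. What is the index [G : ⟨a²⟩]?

First find ord(a²) by computing successive powers:
  (a²)¹ = a², (a²)² = a⁴, (a²)³ = a⁶, (a²)⁴ = e.
So |⟨a²⟩| = ord(a²) = 4. With |G| = 16, by Lagrange [G : ⟨a²⟩] = 16/4 = 4.

Answer: 4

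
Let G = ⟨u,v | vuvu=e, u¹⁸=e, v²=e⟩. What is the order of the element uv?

Compute successive powers until reaching e:
  (uv)¹ = uv, (uv)² = e.
The smallest positive k with (uv)ᵏ = e is 2.

Answer: 2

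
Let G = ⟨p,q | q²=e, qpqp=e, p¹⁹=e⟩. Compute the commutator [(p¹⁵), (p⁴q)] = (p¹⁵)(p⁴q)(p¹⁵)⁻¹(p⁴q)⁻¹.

[(p¹⁵), (p⁴q)] = (p¹⁵)·(p⁴q)·(p¹⁵)⁻¹·(p⁴q)⁻¹.
  (p¹⁵) · (p⁴q) = q
  q · (p⁴) = p¹⁵q
  (p¹⁵q) · (p⁴q) = p¹¹

Answer: p¹¹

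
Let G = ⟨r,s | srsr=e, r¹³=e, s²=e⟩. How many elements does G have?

Enumerate words in the generators, reducing via the relations: the distinct elements are
  {e, r, s, rs, r², r³, r⁴, r⁵, r⁶, r⁷, r⁸, r⁹, r²s, r³s, r¹², r¹¹, r¹⁰, r⁴s, r⁵s, r⁶s, r⁷s, r⁸s, r⁹s, r¹²s, r¹¹s, r¹⁰s}.
No further products give new elements, so |G| = 26.

Answer: 26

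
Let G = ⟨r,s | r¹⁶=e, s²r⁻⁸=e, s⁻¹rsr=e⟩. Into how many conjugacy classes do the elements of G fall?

The conjugacy classes (representative and size) are:
  [e] (size 1), [r] (size 2), [r¹⁴] (size 2), [r³] (size 2), [r¹²] (size 2), [r⁵] (size 2), [r¹⁰] (size 2), [r⁷] (size 2), [r⁸] (size 1), [r⁶s] (size 8), [r³s⁻¹] (size 8).
Class equation: 1 + 2 + 2 + 2 + 2 + 2 + 2 + 2 + 1 + 8 + 8 = 32 = |G|. So G has 11 conjugacy classes.

Answer: 11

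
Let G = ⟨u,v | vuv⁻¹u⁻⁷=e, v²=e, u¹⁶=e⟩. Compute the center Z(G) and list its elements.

An element z ∈ Z(G) iff z commutes with every generator.
For example u⁸ is central: (u⁸)·u = u⁹ = u·(u⁸); (u⁸)·v = u⁸v = v·(u⁸).
Whereas u ∉ Z(G) since u·v = uv ≠ u⁷v = v·u.
Checking each of the 32 elements this way gives Z(G) = {e, u⁸}, of order 2.

Answer: {e, u⁸}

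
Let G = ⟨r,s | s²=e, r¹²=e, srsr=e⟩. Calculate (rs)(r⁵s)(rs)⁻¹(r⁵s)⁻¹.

[(rs), (r⁵s)] = (rs)·(r⁵s)·(rs)⁻¹·(r⁵s)⁻¹.
  (rs) · (r⁵s) = r⁸
  (r⁸) · (rs) = r⁹s
  (r⁹s) · (r⁵s) = r⁴

Answer: r⁴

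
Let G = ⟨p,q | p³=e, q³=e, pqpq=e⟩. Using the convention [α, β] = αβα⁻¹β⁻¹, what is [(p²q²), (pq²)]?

[(p²q²), (pq²)] = (p²q²)·(pq²)·(p²q²)⁻¹·(pq²)⁻¹.
  (p²q²) · (pq²) = q²p
  (q²p) · (p²q²) = q
  q · (qp²) = pq

Answer: pq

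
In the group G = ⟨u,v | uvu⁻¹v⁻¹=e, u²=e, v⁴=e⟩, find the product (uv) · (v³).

Compute (uv) · (v³) by multiplying left to right and reducing via the relations at each step:
  (uv) · v³ = u

Answer: u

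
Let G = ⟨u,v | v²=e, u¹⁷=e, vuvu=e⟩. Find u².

Compute successive powers of u, reducing at each step:
  u²: u · u = u²

Answer: u²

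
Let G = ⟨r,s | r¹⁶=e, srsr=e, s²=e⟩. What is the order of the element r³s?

Compute successive powers until reaching e:
  (r³s)¹ = r³s, (r³s)² = e.
The smallest positive k with (r³s)ᵏ = e is 2.

Answer: 2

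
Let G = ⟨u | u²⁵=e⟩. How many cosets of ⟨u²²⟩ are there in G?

First find ord(u²²) by computing successive powers:
  (u²²)¹ = u²², (u²²)² = u¹⁹, (u²²)³ = u¹⁶, (u²²)⁴ = u¹³, (u²²)⁵ = u¹⁰, (u²²)⁶ = u⁷, (u²²)⁷ = u⁴, (u²²)⁸ = u, (u²²)⁹ = u²³, (u²²)¹⁰ = u²⁰, (u²²)¹¹ = u¹⁷, (u²²)¹² = u¹⁴, (u²²)¹³ = u¹¹, (u²²)¹⁴ = u⁸, (u²²)¹⁵ = u⁵, (u²²)¹⁶ = u², (u²²)¹⁷ = u²⁴, (u²²)¹⁸ = u²¹, (u²²)¹⁹ = u¹⁸, (u²²)²⁰ = u¹⁵, (u²²)²¹ = u¹², (u²²)²² = u⁹, (u²²)²³ = u⁶, (u²²)²⁴ = u³, (u²²)²⁵ = e.
So |⟨u²²⟩| = ord(u²²) = 25. With |G| = 25, by Lagrange [G : ⟨u²²⟩] = 25/25 = 1.

Answer: 1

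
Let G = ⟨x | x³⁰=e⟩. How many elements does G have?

G is generated by a single element, so G is cyclic. The relator gives x³⁰ = e and no smaller power is forced to be e, so the 30 powers {e, x, x², x³, x⁴, x⁵, x⁶, x⁷, x⁸, x⁹, x²², x²³, x²¹, x²⁰, x²⁴, x²⁵, x²⁶, x²⁷, x²⁸, x²⁹, x¹², x¹³, x¹¹, x¹⁰, x¹⁴, x¹⁵, x¹⁶, x¹⁷, x¹⁸, x¹⁹} are distinct. Hence |G| = 30.

Answer: 30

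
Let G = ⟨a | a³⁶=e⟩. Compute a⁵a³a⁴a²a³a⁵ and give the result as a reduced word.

Multiply left to right, reducing at each step:
  (a⁵) · a³ = a⁸
  (a⁸) · a⁴ = a¹²
  (a¹²) · a² = a¹⁴
  (a¹⁴) · a³ = a¹⁷
  (a¹⁷) · a⁵ = a²²

Answer: a²²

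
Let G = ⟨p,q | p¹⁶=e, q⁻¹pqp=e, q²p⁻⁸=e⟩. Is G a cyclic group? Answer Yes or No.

Every cyclic group is abelian. But p·q = pq while q·p = p⁷q⁻¹, so p·q ≠ q·p and G is not abelian. Hence G is not cyclic.

Answer: No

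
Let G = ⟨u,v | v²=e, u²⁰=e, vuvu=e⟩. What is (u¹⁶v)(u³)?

Compute (u¹⁶v) · (u³) by multiplying left to right and reducing via the relations at each step:
  (u¹⁶v) · u³ = u¹³v

Answer: u¹³v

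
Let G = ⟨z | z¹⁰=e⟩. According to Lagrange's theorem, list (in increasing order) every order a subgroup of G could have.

|G| = 10 = 2 · 5. By Lagrange's theorem the order of any subgroup divides 10; the divisors of 10 are 1, 2, 5, 10.

Answer: 1, 2, 5, 10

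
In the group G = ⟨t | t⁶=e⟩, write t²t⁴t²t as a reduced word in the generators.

Multiply left to right, reducing at each step:
  (t²) · t⁴ = e
  e · t² = t²
  (t²) · t = t³

Answer: t³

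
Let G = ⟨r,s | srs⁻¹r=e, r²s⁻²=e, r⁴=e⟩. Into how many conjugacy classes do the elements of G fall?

The conjugacy classes (representative and size) are:
  [e] (size 1), [r³] (size 2), [r²] (size 1), [s⁻¹] (size 2), [rs] (size 2).
Class equation: 1 + 2 + 1 + 2 + 2 = 8 = |G|. So G has 5 conjugacy classes.

Answer: 5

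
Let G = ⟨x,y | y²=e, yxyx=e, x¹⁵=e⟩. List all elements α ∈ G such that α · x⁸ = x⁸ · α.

⟨x⁸⟩ ⊆ C_G(x⁸) since powers of x⁸ commute with x⁸; so |C_G(x⁸)| ≥ |⟨x⁸⟩| = 15.
By orbit–stabilizer, |C_G(x⁸)| = |G| / |conj. class of x⁸| = 30 / 2 = 15.
The 15 elements commuting with x⁸ are {e, x, x², x³, x⁴, x⁵, x⁶, x⁷, x⁸, x⁹, x¹⁰, x¹¹, x¹², x¹³, x¹⁴}.

Answer: {e, x, x², x³, x⁴, x⁵, x⁶, x⁷, x⁸, x⁹, x¹⁰, x¹¹, x¹², x¹³, x¹⁴}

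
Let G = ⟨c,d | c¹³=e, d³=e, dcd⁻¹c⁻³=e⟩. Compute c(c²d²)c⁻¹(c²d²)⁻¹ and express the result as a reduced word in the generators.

[c, (c²d²)] = c·(c²d²)·c⁻¹·(c²d²)⁻¹.
  c · (c²d²) = c³d²
  (c³d²) · (c¹²) = c⁷d²
  (c⁷d²) · (c⁷d) = c⁵

Answer: c⁵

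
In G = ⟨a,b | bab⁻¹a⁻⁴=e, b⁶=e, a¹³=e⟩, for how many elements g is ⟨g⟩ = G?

⟨g⟩ = G would require ord(g) = |G| = 78, but the maximum element order in G is 13 < 78. So G is not cyclic and no single element generates it: the count is 0.

Answer: 0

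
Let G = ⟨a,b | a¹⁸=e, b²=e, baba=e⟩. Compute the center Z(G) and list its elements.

An element z ∈ Z(G) iff z commutes with every generator.
For example a⁹ is central: (a⁹)·a = a¹⁰ = a·(a⁹); (a⁹)·b = a⁹b = b·(a⁹).
Whereas a ∉ Z(G) since a·b = ab ≠ a¹⁷b = b·a.
Checking each of the 36 elements this way gives Z(G) = {e, a⁹}, of order 2.

Answer: {e, a⁹}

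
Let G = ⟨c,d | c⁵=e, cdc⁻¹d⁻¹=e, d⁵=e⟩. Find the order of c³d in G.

Compute successive powers until reaching e:
  (c³d)¹ = c³d, (c³d)² = cd², (c³d)³ = c⁴d³, (c³d)⁴ = c²d⁴, (c³d)⁵ = e.
The smallest positive k with (c³d)ᵏ = e is 5.

Answer: 5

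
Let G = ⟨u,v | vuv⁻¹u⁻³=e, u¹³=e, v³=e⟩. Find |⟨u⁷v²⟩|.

|⟨u⁷v²⟩| equals the order of u⁷v². Compute successive powers until reaching e:
  (u⁷v²)¹ = u⁷v², (u⁷v²)² = u⁵v, (u⁷v²)³ = e.
The smallest positive k with (u⁷v²)ᵏ = e is 3, so |⟨u⁷v²⟩| = 3.

Answer: 3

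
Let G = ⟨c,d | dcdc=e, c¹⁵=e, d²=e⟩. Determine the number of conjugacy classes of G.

The conjugacy classes (representative and size) are:
  [e] (size 1), [c¹⁴] (size 2), [c²] (size 2), [c³] (size 2), [c⁴] (size 2), [c¹⁰] (size 2), [c⁹] (size 2), [c⁷] (size 2), [c¹³d] (size 15).
Class equation: 1 + 2 + 2 + 2 + 2 + 2 + 2 + 2 + 15 = 30 = |G|. So G has 9 conjugacy classes.

Answer: 9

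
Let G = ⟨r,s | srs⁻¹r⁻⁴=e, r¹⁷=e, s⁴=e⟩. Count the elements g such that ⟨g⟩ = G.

⟨g⟩ = G would require ord(g) = |G| = 68, but the maximum element order in G is 17 < 68. So G is not cyclic and no single element generates it: the count is 0.

Answer: 0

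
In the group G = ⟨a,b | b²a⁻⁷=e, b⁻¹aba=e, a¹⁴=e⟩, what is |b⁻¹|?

Compute successive powers until reaching e:
  (b⁻¹)¹ = b⁻¹, (b⁻¹)² = a⁷, (b⁻¹)³ = b, (b⁻¹)⁴ = e.
The smallest positive k with (b⁻¹)ᵏ = e is 4.

Answer: 4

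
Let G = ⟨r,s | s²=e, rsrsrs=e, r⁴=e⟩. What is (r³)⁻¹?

The order of (r³) is 4 (smallest k with (r³)ᵏ = e), so (r³)⁻¹ = (r³)³ = r.
Check: (r³) · r → (r³) · r = e, giving e as required.

Answer: r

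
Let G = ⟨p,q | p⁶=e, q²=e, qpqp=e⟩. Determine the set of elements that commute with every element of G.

An element z ∈ Z(G) iff z commutes with every generator.
For example p³ is central: (p³)·p = p⁴ = p·(p³); (p³)·q = p³q = q·(p³).
Whereas p ∉ Z(G) since p·q = pq ≠ p⁵q = q·p.
Checking each of the 12 elements this way gives Z(G) = {e, p³}, of order 2.

Answer: {e, p³}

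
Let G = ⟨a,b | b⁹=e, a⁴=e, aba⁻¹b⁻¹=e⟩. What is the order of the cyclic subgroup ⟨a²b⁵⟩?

|⟨a²b⁵⟩| equals the order of a²b⁵. Compute successive powers until reaching e:
  (a²b⁵)¹ = a²b⁵, (a²b⁵)² = b, (a²b⁵)³ = a²b⁶, (a²b⁵)⁴ = b², (a²b⁵)⁵ = a²b⁷, (a²b⁵)⁶ = b³, (a²b⁵)⁷ = a²b⁸, (a²b⁵)⁸ = b⁴, (a²b⁵)⁹ = a², (a²b⁵)¹⁰ = b⁵, (a²b⁵)¹¹ = a²b, (a²b⁵)¹² = b⁶, (a²b⁵)¹³ = a²b², (a²b⁵)¹⁴ = b⁷, (a²b⁵)¹⁵ = a²b³, (a²b⁵)¹⁶ = b⁸, (a²b⁵)¹⁷ = a²b⁴, (a²b⁵)¹⁸ = e.
The smallest positive k with (a²b⁵)ᵏ = e is 18, so |⟨a²b⁵⟩| = 18.

Answer: 18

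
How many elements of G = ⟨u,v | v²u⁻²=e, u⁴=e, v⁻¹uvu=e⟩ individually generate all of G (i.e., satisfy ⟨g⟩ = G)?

⟨g⟩ = G would require ord(g) = |G| = 8, but the maximum element order in G is 4 < 8. So G is not cyclic and no single element generates it: the count is 0.

Answer: 0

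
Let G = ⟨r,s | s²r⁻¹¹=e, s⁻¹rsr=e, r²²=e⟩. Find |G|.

Enumerate words in the generators, reducing via the relations: the distinct elements are
  {e, r, s, rs, r², r³, r⁴, r⁵, r⁶, r⁷, r⁸, r⁹, r²s, r²¹, r²⁰, r³s, r¹², r¹³, r¹¹, r¹⁰, r¹⁴, r¹⁵, r¹⁶, r¹⁷, r¹⁸, r¹⁹, r⁴s, r⁵s, r⁶s, r⁷s, r⁸s, r⁹s, s⁻¹, rs⁻¹, r¹⁰s, r²s⁻¹, r³s⁻¹, r⁴s⁻¹, r⁵s⁻¹, r⁶s⁻¹, r⁷s⁻¹, r⁸s⁻¹, r⁹s⁻¹, r¹⁰s⁻¹}.
No further products give new elements, so |G| = 44.

Answer: 44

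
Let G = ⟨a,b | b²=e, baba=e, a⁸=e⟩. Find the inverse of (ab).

The order of (ab) is 2 (smallest k with (ab)ᵏ = e), so (ab)⁻¹ = (ab)¹ = ab.
Check: (ab) · (ab) → (ab) · a = b;   b · b = e, giving e as required.

Answer: ab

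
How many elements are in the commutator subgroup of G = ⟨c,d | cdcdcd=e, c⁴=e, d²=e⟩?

G' = [G, G] is generated by all commutators. The generator-pair commutators are: [c, d] = c²dc.
The subgroup they normally generate is {e, c², cd, dc³, c²dc, c³d, c²dc³, dc, cdc², dc²d, c²dc²d, c³dc²}, of order 12.
Check: |G/G'| = 24/12 = 2 is the order of the abelianisation.

Answer: 12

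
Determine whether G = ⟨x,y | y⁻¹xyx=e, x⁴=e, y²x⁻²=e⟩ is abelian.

x·y = xy but y·x = xy⁻¹, so x·y ≠ y·x and G is not abelian.

Answer: No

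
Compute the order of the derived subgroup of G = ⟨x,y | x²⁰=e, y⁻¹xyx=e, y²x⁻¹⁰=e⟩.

G' = [G, G] is generated by all commutators. The generator-pair commutators are: [x, y] = x².
The subgroup they normally generate is {e, x², x⁴, x⁶, x⁸, x¹⁰, x¹², x¹⁴, x¹⁶, x¹⁸}, of order 10.
Check: |G/G'| = 40/10 = 4 is the order of the abelianisation.

Answer: 10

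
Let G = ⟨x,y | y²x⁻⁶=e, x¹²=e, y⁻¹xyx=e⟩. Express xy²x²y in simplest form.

Multiply left to right, reducing at each step:
  x · y² = x⁷
  (x⁷) · x² = x⁹
  (x⁹) · y = x³y⁻¹

Answer: x³y⁻¹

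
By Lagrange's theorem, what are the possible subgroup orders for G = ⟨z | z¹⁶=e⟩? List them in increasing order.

|G| = 16 = 2⁴. By Lagrange's theorem the order of any subgroup divides 16; the divisors of 16 are 1, 2, 4, 8, 16.

Answer: 1, 2, 4, 8, 16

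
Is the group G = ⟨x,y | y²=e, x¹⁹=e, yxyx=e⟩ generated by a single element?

Every cyclic group is abelian. But x·y = xy while y·x = x¹⁸y, so x·y ≠ y·x and G is not abelian. Hence G is not cyclic.

Answer: No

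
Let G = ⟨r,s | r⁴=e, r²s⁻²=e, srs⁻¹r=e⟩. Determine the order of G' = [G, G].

G' = [G, G] is generated by all commutators. The generator-pair commutators are: [r, s] = r².
The subgroup they normally generate is {e, r²}, of order 2.
Check: |G/G'| = 8/2 = 4 is the order of the abelianisation.

Answer: 2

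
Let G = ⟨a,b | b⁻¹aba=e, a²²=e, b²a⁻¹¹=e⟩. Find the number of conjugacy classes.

The conjugacy classes (representative and size) are:
  [e] (size 1), [a²¹] (size 2), [a²] (size 2), [a³] (size 2), [a¹⁸] (size 2), [a¹⁷] (size 2), [a⁶] (size 2), [a⁷] (size 2), [a⁸] (size 2), [a¹³] (size 2), [a¹²] (size 2), [a¹¹] (size 1), [a¹⁰b] (size 11), [a⁷b] (size 11).
Class equation: 1 + 2 + 2 + 2 + 2 + 2 + 2 + 2 + 2 + 2 + 2 + 1 + 11 + 11 = 44 = |G|. So G has 14 conjugacy classes.

Answer: 14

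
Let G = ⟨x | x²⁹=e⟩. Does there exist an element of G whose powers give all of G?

|G| = 29. The element x has order 29 (its powers give 29 distinct elements), so ⟨x⟩ = G and G is cyclic.

Answer: Yes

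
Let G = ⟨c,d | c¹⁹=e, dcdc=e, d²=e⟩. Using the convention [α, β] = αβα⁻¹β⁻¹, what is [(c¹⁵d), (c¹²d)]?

[(c¹⁵d), (c¹²d)] = (c¹⁵d)·(c¹²d)·(c¹⁵d)⁻¹·(c¹²d)⁻¹.
  (c¹⁵d) · (c¹²d) = c³
  (c³) · (c¹⁵d) = c¹⁸d
  (c¹⁸d) · (c¹²d) = c⁶

Answer: c⁶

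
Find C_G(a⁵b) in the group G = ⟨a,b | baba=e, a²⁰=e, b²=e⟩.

⟨a⁵b⟩ ⊆ C_G(a⁵b) since powers of a⁵b commute with a⁵b; so |C_G(a⁵b)| ≥ |⟨a⁵b⟩| = 2.
By orbit–stabilizer, |C_G(a⁵b)| = |G| / |conj. class of a⁵b| = 40 / 10 = 4.
The 4 elements commuting with a⁵b are {e, a¹⁰, a⁵b, a¹⁵b}.

Answer: {e, a¹⁰, a⁵b, a¹⁵b}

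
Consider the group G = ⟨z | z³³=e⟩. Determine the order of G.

G is generated by a single element, so G is cyclic. The relator gives z³³ = e and no smaller power is forced to be e, so the 33 powers {e, z, z², z³, z⁴, z⁵, z⁶, z⁷, z⁸, z⁹, z²², z²³, z²¹, z²⁰, z²⁴, z²⁵, z²⁶, z²⁷, z²⁸, z²⁹, z³², z³¹, z³⁰, z¹², z¹³, z¹¹, z¹⁰, z¹⁴, z¹⁵, z¹⁶, z¹⁷, z¹⁸, z¹⁹} are distinct. Hence |G| = 33.

Answer: 33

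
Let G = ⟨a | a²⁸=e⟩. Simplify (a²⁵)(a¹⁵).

Compute (a²⁵) · (a¹⁵) by multiplying left to right and reducing via the relations at each step:
  (a²⁵) · a¹⁵ = a¹²

Answer: a¹²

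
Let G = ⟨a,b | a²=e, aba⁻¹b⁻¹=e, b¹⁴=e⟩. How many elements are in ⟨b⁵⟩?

|⟨b⁵⟩| equals the order of b⁵. Compute successive powers until reaching e:
  (b⁵)¹ = b⁵, (b⁵)² = b¹⁰, (b⁵)³ = b, (b⁵)⁴ = b⁶, (b⁵)⁵ = b¹¹, (b⁵)⁶ = b², (b⁵)⁷ = b⁷, (b⁵)⁸ = b¹², (b⁵)⁹ = b³, (b⁵)¹⁰ = b⁸, (b⁵)¹¹ = b¹³, (b⁵)¹² = b⁴, (b⁵)¹³ = b⁹, (b⁵)¹⁴ = e.
The smallest positive k with (b⁵)ᵏ = e is 14, so |⟨b⁵⟩| = 14.

Answer: 14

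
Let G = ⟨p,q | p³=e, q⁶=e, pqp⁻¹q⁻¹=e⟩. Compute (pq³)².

Compute successive powers of (pq³), reducing at each step:
  (pq³)²: (pq³) · p = p²q³;   (p²q³) · q³ = p²

Answer: p²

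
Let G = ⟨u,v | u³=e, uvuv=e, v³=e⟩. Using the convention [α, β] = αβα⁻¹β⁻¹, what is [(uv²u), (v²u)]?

[(uv²u), (v²u)] = (uv²u)·(v²u)·(uv²u)⁻¹·(v²u)⁻¹.
  (uv²u) · (v²u) = v
  v · (uv²u) = uv²
  (uv²) · (u²v) = u²v²

Answer: u²v²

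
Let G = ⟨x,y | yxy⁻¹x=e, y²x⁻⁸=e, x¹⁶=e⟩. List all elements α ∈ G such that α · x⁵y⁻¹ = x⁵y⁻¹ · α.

⟨x⁵y⁻¹⟩ ⊆ C_G(x⁵y⁻¹) since powers of x⁵y⁻¹ commute with x⁵y⁻¹; so |C_G(x⁵y⁻¹)| ≥ |⟨x⁵y⁻¹⟩| = 4.
By orbit–stabilizer, |C_G(x⁵y⁻¹)| = |G| / |conj. class of x⁵y⁻¹| = 32 / 8 = 4.
The 4 elements commuting with x⁵y⁻¹ are {e, x⁸, x⁵y, x⁵y⁻¹}.

Answer: {e, x⁸, x⁵y, x⁵y⁻¹}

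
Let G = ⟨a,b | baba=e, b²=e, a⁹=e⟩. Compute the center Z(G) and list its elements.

An element z ∈ Z(G) iff z commutes with every generator.
For example e is central: e·a = a = a·e; e·b = b = b·e.
Whereas a ∉ Z(G) since a·b = ab ≠ a⁸b = b·a.
Checking each of the 18 elements this way gives Z(G) = {e}, of order 1.

Answer: {e}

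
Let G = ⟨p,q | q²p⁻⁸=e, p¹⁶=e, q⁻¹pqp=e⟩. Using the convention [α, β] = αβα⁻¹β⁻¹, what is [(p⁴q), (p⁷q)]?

[(p⁴q), (p⁷q)] = (p⁴q)·(p⁷q)·(p⁴q)⁻¹·(p⁷q)⁻¹.
  (p⁴q) · (p⁷q) = p⁵
  (p⁵) · (p⁴q⁻¹) = pq
  (pq) · (p⁷q⁻¹) = p¹⁰

Answer: p¹⁰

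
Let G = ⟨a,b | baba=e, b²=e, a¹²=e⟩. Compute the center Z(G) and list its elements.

An element z ∈ Z(G) iff z commutes with every generator.
For example a⁶ is central: (a⁶)·a = a⁷ = a·(a⁶); (a⁶)·b = a⁶b = b·(a⁶).
Whereas a ∉ Z(G) since a·b = ab ≠ a¹¹b = b·a.
Checking each of the 24 elements this way gives Z(G) = {e, a⁶}, of order 2.

Answer: {e, a⁶}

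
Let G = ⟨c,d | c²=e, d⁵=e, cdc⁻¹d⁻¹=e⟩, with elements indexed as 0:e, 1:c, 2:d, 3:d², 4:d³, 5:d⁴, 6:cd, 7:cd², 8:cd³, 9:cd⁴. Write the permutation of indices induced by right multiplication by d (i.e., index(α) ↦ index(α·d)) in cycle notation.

(0 2 3 4 5)(1 6 7 8 9)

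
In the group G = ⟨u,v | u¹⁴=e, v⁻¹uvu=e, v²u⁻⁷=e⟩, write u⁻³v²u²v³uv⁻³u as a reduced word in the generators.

Multiply left to right, reducing at each step:
  (u¹¹) · v² = u⁴
  (u⁴) · u² = u⁶
  (u⁶) · v³ = u⁶v⁻¹
  (u⁶v⁻¹) · u = u⁵v⁻¹
  (u⁵v⁻¹) · v⁻³ = u⁵
  (u⁵) · u = u⁶

Answer: u⁶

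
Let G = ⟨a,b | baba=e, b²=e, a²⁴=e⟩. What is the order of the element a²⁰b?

Compute successive powers until reaching e:
  (a²⁰b)¹ = a²⁰b, (a²⁰b)² = e.
The smallest positive k with (a²⁰b)ᵏ = e is 2.

Answer: 2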